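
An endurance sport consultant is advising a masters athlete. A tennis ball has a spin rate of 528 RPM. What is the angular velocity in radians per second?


Convert RPM to rad/s: multiply by 2*pi and divide by 60
omega = 528 * 2 * pi / 60
= 55.292 rad/s

55.292 rad/s


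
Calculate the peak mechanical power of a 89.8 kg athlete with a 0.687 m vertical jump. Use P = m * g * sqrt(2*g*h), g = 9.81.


First, sqrt(2gh) = sqrt(2 * 9.81 * 0.687)
= sqrt(13.47894) = 3.671368 m/s
Power = 89.8 * 9.81 * 3.671368 = 3234.25 W

3234.25 W


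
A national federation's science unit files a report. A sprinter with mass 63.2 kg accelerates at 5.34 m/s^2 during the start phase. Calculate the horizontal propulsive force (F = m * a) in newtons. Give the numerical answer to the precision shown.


F = m * a
= 63.2 * 5.34
= 337.49 N

337.49 N


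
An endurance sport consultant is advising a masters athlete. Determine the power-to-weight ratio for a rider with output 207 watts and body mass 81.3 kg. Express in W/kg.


P/W = 207 / 81.3 = 2.546 W/kg

2.546 W/kg


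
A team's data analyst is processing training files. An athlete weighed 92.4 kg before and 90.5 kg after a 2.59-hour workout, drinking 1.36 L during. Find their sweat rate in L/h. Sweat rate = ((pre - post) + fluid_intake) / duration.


Body mass change = 1.9 kg
Total sweat loss = 1.9 + 1.36 = 3.26 L
Rate = 3.26 / 2.59 = 1.259 L/h

1.259 L/h


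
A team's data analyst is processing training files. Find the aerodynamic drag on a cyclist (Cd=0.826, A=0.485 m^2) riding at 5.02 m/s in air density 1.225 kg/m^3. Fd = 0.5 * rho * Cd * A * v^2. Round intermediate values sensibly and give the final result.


Fd = 0.5 * 1.225 * 0.826 * 0.485 * 5.02^2
= 0.5 * 1.225 * 0.826 * 0.485 * 25.2004
= 6.184 N

6.184 N


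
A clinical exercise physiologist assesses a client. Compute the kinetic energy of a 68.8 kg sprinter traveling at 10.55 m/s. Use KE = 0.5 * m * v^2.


Velocity squared = 111.3025
KE = 0.5 * 68.8 * 111.3025 = 3828.81 J

3828.81 J


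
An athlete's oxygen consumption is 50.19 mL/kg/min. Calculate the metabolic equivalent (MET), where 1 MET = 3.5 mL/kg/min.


MET = VO2 / 3.5
= 50.19 / 3.5
= 14.34 METs

14.34 METs


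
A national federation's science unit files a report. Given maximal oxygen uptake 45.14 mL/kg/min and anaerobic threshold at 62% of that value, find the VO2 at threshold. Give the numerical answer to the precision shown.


Percentage as decimal = 0.62
VO2 at AT = 45.14 * 0.62 = 27.99 mL/kg/min

27.99 mL/kg/min


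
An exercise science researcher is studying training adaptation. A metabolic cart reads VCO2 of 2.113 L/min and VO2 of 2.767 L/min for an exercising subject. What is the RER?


RER = VCO2 / VO2 = 2.113 / 2.767 = 0.7636

0.7636


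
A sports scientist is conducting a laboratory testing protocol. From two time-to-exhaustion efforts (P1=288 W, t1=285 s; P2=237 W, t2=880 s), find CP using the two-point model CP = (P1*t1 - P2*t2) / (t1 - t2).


Work in trial 1 = 82080 J
Work in trial 2 = 208560 J
Delta work = -126480 J
Delta time = -595 s
CP = -126480 / -595 = 212.57 W

212.57 W


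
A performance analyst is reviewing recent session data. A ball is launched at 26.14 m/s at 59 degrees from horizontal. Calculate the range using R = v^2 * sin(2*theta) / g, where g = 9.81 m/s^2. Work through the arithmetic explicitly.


sin(2 * 59) = sin(118) = 0.882948
v^2 = 26.14^2 = 683.2996
R = 683.2996 * 0.882948 / 9.81
= 61.5 m

61.5 m


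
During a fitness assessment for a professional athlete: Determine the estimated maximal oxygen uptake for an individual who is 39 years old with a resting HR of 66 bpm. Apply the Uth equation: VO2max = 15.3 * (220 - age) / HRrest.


HRmax = 220 - 39 = 181
VO2max = 15.3 * (181 / 66)
= 15.3 * 2.7424
= 41.96 mL/kg/min

41.96 mL/kg/min


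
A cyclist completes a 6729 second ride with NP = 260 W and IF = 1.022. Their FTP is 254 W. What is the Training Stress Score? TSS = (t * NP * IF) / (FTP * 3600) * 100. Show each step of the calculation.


t * NP * IF = 6729 * 260 * 1.022 = 1788029.88
FTP * 3600 = 914400
TSS = (1788029.88 / 914400) * 100 = 195.54

195.54 TSS


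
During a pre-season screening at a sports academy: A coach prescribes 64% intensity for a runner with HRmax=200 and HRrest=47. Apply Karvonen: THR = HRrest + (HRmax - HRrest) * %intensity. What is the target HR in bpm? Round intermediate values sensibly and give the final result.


Heart rate reserve = 200 - 47 = 153
Intensity fraction = 64 / 100 = 0.64
THR = 47 + 153 * 0.64 = 144.92 bpm

144.92 bpm


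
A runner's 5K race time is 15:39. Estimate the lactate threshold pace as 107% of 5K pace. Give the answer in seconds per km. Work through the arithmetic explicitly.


Total race time = 15*60 + 39 = 939 seconds
5K pace = 939 / 5 = 187.8 sec/km
LT pace = 187.8 * 1.07 = 200.95 sec/km

200.95 s/km


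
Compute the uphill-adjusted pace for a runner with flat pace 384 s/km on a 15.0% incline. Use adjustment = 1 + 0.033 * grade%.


Adjustment factor = 1 + 0.033 * 15.0 = 1.495
Grade-adjusted pace = 384 * 1.495 = 574.08 s/km

574.08 s/km


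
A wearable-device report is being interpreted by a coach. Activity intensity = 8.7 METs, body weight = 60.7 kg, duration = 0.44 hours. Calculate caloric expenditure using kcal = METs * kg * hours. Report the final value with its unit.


kcal = 8.7 * 60.7 * 0.44
= 528.09 * 0.44
= 232.36 kcal

232.36 kcal


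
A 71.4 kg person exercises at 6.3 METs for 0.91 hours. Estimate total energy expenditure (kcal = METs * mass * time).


Energy = METs * mass(kg) * time(h)
= 6.3 * 71.4 * 0.91
= 409.34 kcal

409.34 kcal


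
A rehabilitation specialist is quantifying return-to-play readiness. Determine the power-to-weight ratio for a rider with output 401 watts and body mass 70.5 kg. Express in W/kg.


P/W = 401 / 70.5 = 5.688 W/kg

5.688 W/kg


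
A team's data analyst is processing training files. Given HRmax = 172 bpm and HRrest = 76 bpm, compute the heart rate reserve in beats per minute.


Heart rate reserve = maximum HR minus resting HR
HRR = 172 - 76 = 96 bpm

96 bpm


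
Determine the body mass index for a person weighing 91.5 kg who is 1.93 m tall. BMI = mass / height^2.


BMI = mass / height^2
= 91.5 / 1.93^2
= 91.5 / 3.7249
= 24.56 kg/m^2

24.56 kg/m^2


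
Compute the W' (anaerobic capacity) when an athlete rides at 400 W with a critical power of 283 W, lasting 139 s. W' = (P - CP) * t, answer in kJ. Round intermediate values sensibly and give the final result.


Above-CP power = 117 W
Duration = 139 s
W' = 117 * 139 = 16263 J
Convert: 16263 / 1000 = 16.263 kJ

16.263 kJ


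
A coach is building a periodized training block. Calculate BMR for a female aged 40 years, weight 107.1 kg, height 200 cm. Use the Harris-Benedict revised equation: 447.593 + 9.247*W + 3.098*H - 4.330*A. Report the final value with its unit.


Substituting values:
W term = 9.247 * 107.1 = 990.3537
H term = 3.098 * 200 = 619.6
A term = 4.330 * 40 = 173.2
BMR = 1884.35 kcal/day

1884.35 kcal/day


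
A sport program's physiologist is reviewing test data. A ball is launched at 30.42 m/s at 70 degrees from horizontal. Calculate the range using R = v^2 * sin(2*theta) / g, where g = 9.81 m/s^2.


sin(2 * 70) = sin(140) = 0.642788
v^2 = 30.42^2 = 925.3764
R = 925.3764 * 0.642788 / 9.81
= 60.634 m

60.634 m


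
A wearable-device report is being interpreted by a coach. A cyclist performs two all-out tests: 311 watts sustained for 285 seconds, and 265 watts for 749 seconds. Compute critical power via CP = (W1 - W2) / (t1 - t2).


W1 = P1 * t1 = 311 * 285 = 88635 J
W2 = P2 * t2 = 265 * 749 = 198485 J
CP = (88635 - 198485) / (285 - 749)
= 236.75 W

236.75 W


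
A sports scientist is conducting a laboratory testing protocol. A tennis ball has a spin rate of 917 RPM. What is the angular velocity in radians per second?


Convert RPM to rad/s: multiply by 2*pi and divide by 60
omega = 917 * 2 * pi / 60
= 96.028 rad/s

96.028 rad/s


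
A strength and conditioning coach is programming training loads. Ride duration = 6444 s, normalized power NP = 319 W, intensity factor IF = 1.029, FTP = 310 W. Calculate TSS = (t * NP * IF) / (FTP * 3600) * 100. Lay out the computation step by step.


Numerator = 6444 * 319 * 1.029 = 2115249.444
Denominator = 310 * 3600 = 1116000
TSS = 2115249.444 / 1116000 * 100
= 189.54

189.54 TSS


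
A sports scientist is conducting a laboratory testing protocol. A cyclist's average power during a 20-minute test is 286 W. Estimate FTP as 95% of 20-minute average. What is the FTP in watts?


FTP = 20-min power * 0.95
= 286 * 0.95
= 271.7 W

271.7 W


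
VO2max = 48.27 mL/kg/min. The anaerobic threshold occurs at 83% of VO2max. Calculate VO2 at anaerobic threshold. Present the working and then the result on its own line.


AT fraction = 83 / 100 = 0.83
AT VO2 = 48.27 * 0.83
= 40.06 mL/kg/min

40.06 mL/kg/min


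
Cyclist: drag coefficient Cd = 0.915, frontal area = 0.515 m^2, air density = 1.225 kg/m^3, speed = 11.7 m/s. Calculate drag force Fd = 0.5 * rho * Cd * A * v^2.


v^2 = 11.7^2 = 136.89
Fd = 0.5 * 1.225 * 0.915 * 0.515 * 136.89
= 39.51 N

39.51 N


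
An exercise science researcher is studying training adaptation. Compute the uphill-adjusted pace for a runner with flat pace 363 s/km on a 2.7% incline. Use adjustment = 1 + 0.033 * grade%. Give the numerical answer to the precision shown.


Adjustment factor = 1 + 0.033 * 2.7 = 1.0891
Grade-adjusted pace = 363 * 1.0891 = 395.34 s/km

395.34 s/km


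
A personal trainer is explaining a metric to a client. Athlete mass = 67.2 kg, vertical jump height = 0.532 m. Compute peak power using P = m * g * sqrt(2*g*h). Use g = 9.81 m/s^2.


sqrt(2 * 9.81 * 0.532) = sqrt(10.43784) = 3.230765 m/s
P = 67.2 * 9.81 * 3.230765
= 2129.82 W

2129.82 W


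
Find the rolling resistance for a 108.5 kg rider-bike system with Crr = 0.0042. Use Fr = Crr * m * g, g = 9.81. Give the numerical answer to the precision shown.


m * g = 108.5 * 9.81 = 1064.385 N
Fr = 0.0042 * 1064.385 = 4.47 N

4.47 N


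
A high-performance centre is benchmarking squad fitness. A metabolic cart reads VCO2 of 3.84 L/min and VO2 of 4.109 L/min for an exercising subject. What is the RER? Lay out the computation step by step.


RER = VCO2 / VO2 = 3.84 / 4.109 = 0.9345

0.9345


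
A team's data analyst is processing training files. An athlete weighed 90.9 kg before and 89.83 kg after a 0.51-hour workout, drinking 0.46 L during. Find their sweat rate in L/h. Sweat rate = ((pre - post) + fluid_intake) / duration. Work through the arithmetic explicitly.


Body mass change = 1.07 kg
Total sweat loss = 1.07 + 0.46 = 1.53 L
Rate = 1.53 / 0.51 = 3.0 L/h

3.0 L/h


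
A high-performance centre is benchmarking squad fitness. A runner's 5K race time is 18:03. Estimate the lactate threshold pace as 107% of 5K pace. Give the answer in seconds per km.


Total race time = 18*60 + 3 = 1083 seconds
5K pace = 1083 / 5 = 216.6 sec/km
LT pace = 216.6 * 1.07 = 231.76 sec/km

231.76 s/km


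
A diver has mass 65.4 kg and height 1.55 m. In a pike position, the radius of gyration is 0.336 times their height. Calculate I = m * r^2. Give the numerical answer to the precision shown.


r = 0.336 * 1.55 = 0.5208 m
I = m * r^2 = 65.4 * 0.271233 = 17.739 kg*m^2

17.739 kg*m^2


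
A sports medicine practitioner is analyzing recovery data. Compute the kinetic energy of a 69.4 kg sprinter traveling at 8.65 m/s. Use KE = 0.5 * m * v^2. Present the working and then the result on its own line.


Velocity squared = 74.8225
KE = 0.5 * 69.4 * 74.8225 = 2596.34 J

2596.34 J


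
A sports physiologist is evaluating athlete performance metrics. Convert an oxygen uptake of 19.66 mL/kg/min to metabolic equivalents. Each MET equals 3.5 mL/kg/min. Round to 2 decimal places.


One MET = 3.5 mL/kg/min
Number of METs = 19.66 / 3.5
= 5.62 METs

5.62 METs


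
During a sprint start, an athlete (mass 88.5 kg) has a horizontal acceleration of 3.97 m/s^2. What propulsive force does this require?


Propulsive force = mass * acceleration
= 88.5 kg * 3.97 m/s^2
= 351.35 N

351.35 N


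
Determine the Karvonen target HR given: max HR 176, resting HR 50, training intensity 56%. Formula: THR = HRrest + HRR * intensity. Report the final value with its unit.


HRR = HRmax - HRrest = 176 - 50 = 126
THR = 50 + 126 * 0.56
= 120.56 bpm

120.56 bpm


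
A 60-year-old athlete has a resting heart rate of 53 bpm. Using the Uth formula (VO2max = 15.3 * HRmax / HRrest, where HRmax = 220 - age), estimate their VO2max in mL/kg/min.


HRmax = 220 - 60 = 160 bpm
Ratio = HRmax / HRrest = 160 / 53 = 3.0189
VO2max = 15.3 * 3.0189 = 46.19 mL/kg/min

46.19 mL/kg/min


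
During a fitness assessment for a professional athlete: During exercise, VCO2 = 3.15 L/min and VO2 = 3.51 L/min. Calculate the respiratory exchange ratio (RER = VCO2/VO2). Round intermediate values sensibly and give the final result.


RER = VCO2 / VO2
= 3.15 / 3.51
= 0.8974

0.8974


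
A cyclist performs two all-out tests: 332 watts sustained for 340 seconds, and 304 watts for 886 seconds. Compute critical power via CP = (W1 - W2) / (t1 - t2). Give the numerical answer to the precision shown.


W1 = P1 * t1 = 332 * 340 = 112880 J
W2 = P2 * t2 = 304 * 886 = 269344 J
CP = (112880 - 269344) / (340 - 886)
= 286.56 W

286.56 W


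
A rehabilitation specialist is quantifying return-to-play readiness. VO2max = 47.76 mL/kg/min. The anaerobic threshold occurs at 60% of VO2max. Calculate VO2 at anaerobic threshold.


AT fraction = 60 / 100 = 0.6
AT VO2 = 47.76 * 0.6
= 28.66 mL/kg/min

28.66 mL/kg/min


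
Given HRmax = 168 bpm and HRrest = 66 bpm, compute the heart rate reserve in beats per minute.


Heart rate reserve = maximum HR minus resting HR
HRR = 168 - 66 = 102 bpm

102 bpm


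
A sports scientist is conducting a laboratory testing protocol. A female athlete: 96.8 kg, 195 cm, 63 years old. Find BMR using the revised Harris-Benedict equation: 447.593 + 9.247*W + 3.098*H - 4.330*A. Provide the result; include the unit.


Intercept = 447.593
Weight contribution = 9.247 * 96.8 = 895.1096
Height contribution = 3.098 * 195 = 604.11
Age contribution = 4.33 * 63 = 272.79
BMR = 447.593 + 895.1096 + 604.11 - 272.79
= 1674.02 kcal/day

1674.02 kcal/day


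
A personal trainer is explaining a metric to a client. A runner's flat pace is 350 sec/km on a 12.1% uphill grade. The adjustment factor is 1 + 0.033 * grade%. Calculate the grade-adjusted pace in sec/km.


Factor = 1 + 0.033 * 12.1 = 1.3993
Adjusted pace = 350 * 1.3993
= 489.76 sec/km

489.76 s/km


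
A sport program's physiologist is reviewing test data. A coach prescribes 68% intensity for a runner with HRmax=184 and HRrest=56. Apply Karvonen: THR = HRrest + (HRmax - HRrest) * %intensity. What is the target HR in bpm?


Heart rate reserve = 184 - 56 = 128
Intensity fraction = 68 / 100 = 0.68
THR = 56 + 128 * 0.68 = 143.04 bpm

143.04 bpm


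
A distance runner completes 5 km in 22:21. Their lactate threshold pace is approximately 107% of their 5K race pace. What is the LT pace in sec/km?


Convert to seconds: 22 min 21 s = 1341 s
Pace per km = 1341 / 5 = 268.2 s/km
LT pace = 268.2 * 1.07 = 286.97 s/km

286.97 s/km


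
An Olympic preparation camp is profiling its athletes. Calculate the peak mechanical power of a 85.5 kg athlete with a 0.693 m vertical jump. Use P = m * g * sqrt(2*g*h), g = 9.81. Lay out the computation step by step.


First, sqrt(2gh) = sqrt(2 * 9.81 * 0.693)
= sqrt(13.59666) = 3.687365 m/s
Power = 85.5 * 9.81 * 3.687365 = 3092.8 W

3092.8 W


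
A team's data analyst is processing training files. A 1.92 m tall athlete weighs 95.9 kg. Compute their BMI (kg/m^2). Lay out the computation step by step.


height^2 = 3.6864 m^2
BMI = 95.9 / 3.6864 = 26.01 kg/m^2

26.01 kg/m^2


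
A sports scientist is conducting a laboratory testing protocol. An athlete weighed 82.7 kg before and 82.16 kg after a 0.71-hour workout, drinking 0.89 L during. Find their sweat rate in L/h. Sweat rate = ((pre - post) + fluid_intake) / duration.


Body mass change = 0.54 kg
Total sweat loss = 0.54 + 0.89 = 1.43 L
Rate = 1.43 / 0.71 = 2.014 L/h

2.014 L/h


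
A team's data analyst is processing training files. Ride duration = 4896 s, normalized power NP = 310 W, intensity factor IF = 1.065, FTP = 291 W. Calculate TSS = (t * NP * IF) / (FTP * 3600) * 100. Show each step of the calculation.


Numerator = 4896 * 310 * 1.065 = 1616414.4
Denominator = 291 * 3600 = 1047600
TSS = 1616414.4 / 1047600 * 100
= 154.3

154.3 TSS


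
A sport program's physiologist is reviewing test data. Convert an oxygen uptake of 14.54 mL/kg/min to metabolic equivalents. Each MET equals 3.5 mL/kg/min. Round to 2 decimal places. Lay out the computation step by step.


One MET = 3.5 mL/kg/min
Number of METs = 14.54 / 3.5
= 4.15 METs

4.15 METs


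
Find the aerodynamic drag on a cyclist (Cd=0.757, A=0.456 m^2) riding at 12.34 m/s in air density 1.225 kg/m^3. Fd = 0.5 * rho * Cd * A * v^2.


Fd = 0.5 * 1.225 * 0.757 * 0.456 * 12.34^2
= 0.5 * 1.225 * 0.757 * 0.456 * 152.2756
= 32.196 N

32.196 N


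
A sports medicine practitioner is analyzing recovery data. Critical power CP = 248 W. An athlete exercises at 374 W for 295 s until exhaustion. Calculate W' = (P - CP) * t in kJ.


P - CP = 374 - 248 = 126 W
W' = 126 * 295 = 37170 J
= 37170 / 1000 = 37.17 kJ

37.17 kJ


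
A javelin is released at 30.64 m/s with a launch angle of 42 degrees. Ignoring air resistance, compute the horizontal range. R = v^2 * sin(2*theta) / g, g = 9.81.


Launch speed squared = 938.8096
sin(2 * 42 deg) = 0.994522
Range = 938.8096 * 0.994522 / 9.81
= 95.175 m

95.175 m


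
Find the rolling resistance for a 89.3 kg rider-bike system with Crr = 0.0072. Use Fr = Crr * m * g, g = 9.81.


m * g = 89.3 * 9.81 = 876.033 N
Fr = 0.0072 * 876.033 = 6.307 N

6.307 N


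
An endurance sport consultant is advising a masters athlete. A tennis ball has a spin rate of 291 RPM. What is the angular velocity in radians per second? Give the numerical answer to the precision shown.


Convert RPM to rad/s: multiply by 2*pi and divide by 60
omega = 291 * 2 * pi / 60
= 30.473 rad/s

30.473 rad/s


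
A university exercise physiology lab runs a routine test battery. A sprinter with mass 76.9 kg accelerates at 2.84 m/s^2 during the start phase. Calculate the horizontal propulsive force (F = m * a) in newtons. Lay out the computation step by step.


F = m * a
= 76.9 * 2.84
= 218.4 N

218.4 N


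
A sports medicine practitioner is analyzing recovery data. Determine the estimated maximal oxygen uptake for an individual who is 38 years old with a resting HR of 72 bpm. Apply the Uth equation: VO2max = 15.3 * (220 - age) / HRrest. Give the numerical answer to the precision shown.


HRmax = 220 - 38 = 182
VO2max = 15.3 * (182 / 72)
= 15.3 * 2.5278
= 38.68 mL/kg/min

38.68 mL/kg/min


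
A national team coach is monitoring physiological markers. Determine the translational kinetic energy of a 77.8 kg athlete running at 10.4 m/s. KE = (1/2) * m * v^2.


KE = 0.5 * m * v^2
= 0.5 * 77.8 * 10.4^2
= 0.5 * 77.8 * 108.16
= 4207.42 J

4207.42 J


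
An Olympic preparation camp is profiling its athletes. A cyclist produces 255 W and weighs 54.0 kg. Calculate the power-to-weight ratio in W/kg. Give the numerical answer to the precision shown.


P/W = power / mass
= 255 / 54.0
= 4.722 W/kg

4.722 W/kg


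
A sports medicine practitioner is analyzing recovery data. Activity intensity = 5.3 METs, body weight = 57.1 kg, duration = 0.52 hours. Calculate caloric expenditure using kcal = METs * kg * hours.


kcal = 5.3 * 57.1 * 0.52
= 302.63 * 0.52
= 157.37 kcal

157.37 kcal


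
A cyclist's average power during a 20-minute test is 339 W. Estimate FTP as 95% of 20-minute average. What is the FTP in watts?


FTP = 20-min power * 0.95
= 339 * 0.95
= 322.05 W

322.05 W


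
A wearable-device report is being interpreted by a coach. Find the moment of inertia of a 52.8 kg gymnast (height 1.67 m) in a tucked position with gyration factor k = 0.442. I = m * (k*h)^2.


Radius of gyration = 0.442 * 1.67 = 0.73814 m
I = 52.8 * 0.73814^2
= 52.8 * 0.544851
= 28.768 kg*m^2

28.768 kg*m^2


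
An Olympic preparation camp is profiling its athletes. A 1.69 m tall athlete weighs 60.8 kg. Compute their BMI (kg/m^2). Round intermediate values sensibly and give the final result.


height^2 = 2.8561 m^2
BMI = 60.8 / 2.8561 = 21.29 kg/m^2

21.29 kg/m^2


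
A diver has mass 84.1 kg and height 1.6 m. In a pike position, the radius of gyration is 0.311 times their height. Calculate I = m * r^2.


r = 0.311 * 1.6 = 0.4976 m
I = m * r^2 = 84.1 * 0.247606 = 20.824 kg*m^2

20.824 kg*m^2


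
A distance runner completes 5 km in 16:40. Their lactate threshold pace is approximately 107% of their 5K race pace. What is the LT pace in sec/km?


Convert to seconds: 16 min 40 s = 1000 s
Pace per km = 1000 / 5 = 200.0 s/km
LT pace = 200.0 * 1.07 = 214.0 s/km

214.0 s/km


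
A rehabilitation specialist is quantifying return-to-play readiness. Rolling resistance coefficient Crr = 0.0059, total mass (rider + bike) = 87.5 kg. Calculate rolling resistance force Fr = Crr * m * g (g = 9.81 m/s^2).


Fr = Crr * m * g
= 0.0059 * 87.5 * 9.81
= 5.064 N

5.064 N


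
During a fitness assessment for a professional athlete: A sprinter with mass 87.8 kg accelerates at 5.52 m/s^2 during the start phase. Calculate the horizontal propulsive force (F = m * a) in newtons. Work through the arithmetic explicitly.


F = m * a
= 87.8 * 5.52
= 484.66 N

484.66 N


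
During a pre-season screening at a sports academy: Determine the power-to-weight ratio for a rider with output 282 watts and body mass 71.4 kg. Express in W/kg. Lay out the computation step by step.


P/W = 282 / 71.4 = 3.95 W/kg

3.95 W/kg


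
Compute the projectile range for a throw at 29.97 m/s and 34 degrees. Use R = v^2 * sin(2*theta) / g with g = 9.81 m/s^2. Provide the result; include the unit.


Two times the angle = 68 degrees
sin(68) = 0.927184
R = 898.2009 * 0.927184 / 9.81 = 84.893 m

84.893 m


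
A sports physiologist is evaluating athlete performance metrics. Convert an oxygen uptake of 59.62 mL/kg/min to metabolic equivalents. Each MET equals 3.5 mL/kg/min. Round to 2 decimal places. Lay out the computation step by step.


One MET = 3.5 mL/kg/min
Number of METs = 59.62 / 3.5
= 17.03 METs

17.03 METs


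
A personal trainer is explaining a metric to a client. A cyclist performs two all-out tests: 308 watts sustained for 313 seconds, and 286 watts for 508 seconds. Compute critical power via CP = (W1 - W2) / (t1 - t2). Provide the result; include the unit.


W1 = P1 * t1 = 308 * 313 = 96404 J
W2 = P2 * t2 = 286 * 508 = 145288 J
CP = (96404 - 145288) / (313 - 508)
= 250.69 W

250.69 W


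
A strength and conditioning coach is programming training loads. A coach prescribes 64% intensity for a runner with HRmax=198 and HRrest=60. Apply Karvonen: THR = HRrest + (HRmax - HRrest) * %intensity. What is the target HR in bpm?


Heart rate reserve = 198 - 60 = 138
Intensity fraction = 64 / 100 = 0.64
THR = 60 + 138 * 0.64 = 148.32 bpm

148.32 bpm


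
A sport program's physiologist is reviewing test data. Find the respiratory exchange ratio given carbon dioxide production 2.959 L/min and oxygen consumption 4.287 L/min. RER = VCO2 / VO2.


VCO2 = 2.959 L/min
VO2 = 4.287 L/min
RER = 2.959 / 4.287 = 0.6902

0.6902


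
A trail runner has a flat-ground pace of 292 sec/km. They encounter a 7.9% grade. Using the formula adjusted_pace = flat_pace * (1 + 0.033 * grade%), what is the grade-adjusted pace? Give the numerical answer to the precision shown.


Grade factor = 1 + 0.033 * 7.9 = 1.2607
Adjusted = 292 * 1.2607 = 368.12 sec/km

368.12 s/km


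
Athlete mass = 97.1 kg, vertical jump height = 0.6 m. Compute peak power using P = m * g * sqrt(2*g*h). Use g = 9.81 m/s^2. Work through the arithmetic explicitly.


sqrt(2 * 9.81 * 0.6) = sqrt(11.772) = 3.431035 m/s
P = 97.1 * 9.81 * 3.431035
= 3268.24 W

3268.24 W


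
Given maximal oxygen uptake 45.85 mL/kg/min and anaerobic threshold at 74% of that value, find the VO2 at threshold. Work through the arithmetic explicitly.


Percentage as decimal = 0.74
VO2 at AT = 45.85 * 0.74 = 33.93 mL/kg/min

33.93 mL/kg/min


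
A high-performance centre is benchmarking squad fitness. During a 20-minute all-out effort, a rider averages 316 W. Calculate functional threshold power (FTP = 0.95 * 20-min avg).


FTP = 0.95 * 316
= 300.2 W

300.2 W


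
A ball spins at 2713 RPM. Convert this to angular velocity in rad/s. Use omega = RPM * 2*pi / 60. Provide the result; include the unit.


omega = 2713 * 2 * pi / 60
= 2713 * 6.28318531 / 60
= 17046.282 / 60
= 284.105 rad/s

284.105 rad/s


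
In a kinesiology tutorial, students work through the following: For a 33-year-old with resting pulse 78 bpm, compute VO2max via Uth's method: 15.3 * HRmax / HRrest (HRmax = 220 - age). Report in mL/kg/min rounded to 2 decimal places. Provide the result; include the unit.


Step 1: HRmax = 220 - 33 = 187 bpm
Step 2: Ratio = 187 / 78 = 2.3974
Step 3: VO2max = 15.3 * 2.3974 = 36.68 mL/kg/min

36.68 mL/kg/min


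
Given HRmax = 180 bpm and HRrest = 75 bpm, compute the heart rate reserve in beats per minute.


Heart rate reserve = maximum HR minus resting HR
HRR = 180 - 75 = 105 bpm

105 bpm


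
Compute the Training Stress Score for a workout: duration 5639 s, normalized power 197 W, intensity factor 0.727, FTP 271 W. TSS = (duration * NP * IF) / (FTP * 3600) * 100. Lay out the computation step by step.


Product = 5639 * 197 * 0.727 = 807611.941
Base = 271 * 3600 = 975600
TSS = 807611.941 / 975600 * 100 = 82.78

82.78 TSS


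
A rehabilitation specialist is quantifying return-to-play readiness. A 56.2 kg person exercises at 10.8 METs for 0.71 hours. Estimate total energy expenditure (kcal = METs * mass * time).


Energy = METs * mass(kg) * time(h)
= 10.8 * 56.2 * 0.71
= 430.94 kcal

430.94 kcal


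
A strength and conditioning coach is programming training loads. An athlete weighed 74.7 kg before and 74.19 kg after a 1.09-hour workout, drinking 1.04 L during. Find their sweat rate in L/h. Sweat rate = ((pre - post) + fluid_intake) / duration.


Body mass change = 0.51 kg
Total sweat loss = 0.51 + 1.04 = 1.55 L
Rate = 1.55 / 1.09 = 1.422 L/h

1.422 L/h


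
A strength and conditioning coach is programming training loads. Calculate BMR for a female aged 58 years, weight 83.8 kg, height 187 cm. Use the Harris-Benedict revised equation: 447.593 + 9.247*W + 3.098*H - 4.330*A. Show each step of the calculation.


Substituting values:
W term = 9.247 * 83.8 = 774.8986
H term = 3.098 * 187 = 579.326
A term = 4.330 * 58 = 251.14
BMR = 1550.68 kcal/day

1550.68 kcal/day


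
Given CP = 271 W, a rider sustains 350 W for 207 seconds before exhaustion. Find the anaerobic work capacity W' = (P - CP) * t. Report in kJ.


Excess power = 350 - 271 = 79 W
Work above CP = 79 * 207 = 16353 J
W' = 16.353 kJ

16.353 kJ


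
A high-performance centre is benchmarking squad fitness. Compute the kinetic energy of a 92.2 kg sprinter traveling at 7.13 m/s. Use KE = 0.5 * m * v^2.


Velocity squared = 50.8369
KE = 0.5 * 92.2 * 50.8369 = 2343.58 J

2343.58 J


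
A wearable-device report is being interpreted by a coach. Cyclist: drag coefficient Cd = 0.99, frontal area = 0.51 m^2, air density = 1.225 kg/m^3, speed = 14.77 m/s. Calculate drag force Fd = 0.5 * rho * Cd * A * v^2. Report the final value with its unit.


v^2 = 14.77^2 = 218.1529
Fd = 0.5 * 1.225 * 0.99 * 0.51 * 218.1529
= 67.464 N

67.464 N


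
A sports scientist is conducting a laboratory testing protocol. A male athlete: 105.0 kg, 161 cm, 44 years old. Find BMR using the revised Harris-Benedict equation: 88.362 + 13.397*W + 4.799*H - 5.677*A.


Intercept = 88.362
Weight contribution = 13.397 * 105.0 = 1406.685
Height contribution = 4.799 * 161 = 772.639
Age contribution = 5.677 * 44 = 249.788
BMR = 88.362 + 1406.685 + 772.639 - 249.788
= 2017.9 kcal/day

2017.9 kcal/day


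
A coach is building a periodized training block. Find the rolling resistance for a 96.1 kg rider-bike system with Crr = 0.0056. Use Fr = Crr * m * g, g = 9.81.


m * g = 96.1 * 9.81 = 942.741 N
Fr = 0.0056 * 942.741 = 5.279 N

5.279 N


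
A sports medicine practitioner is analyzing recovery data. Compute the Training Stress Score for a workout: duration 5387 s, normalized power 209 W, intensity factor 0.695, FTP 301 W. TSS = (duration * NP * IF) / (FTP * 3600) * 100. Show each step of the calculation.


Product = 5387 * 209 * 0.695 = 782488.685
Base = 301 * 3600 = 1083600
TSS = 782488.685 / 1083600 * 100 = 72.21

72.21 TSS


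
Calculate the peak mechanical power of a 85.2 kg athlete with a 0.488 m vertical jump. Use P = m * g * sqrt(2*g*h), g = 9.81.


First, sqrt(2gh) = sqrt(2 * 9.81 * 0.488)
= sqrt(9.57456) = 3.094279 m/s
Power = 85.2 * 9.81 * 3.094279 = 2586.24 W

2586.24 W


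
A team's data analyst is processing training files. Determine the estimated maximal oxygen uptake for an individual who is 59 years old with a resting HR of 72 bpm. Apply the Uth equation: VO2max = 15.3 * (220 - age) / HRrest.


HRmax = 220 - 59 = 161
VO2max = 15.3 * (161 / 72)
= 15.3 * 2.2361
= 34.21 mL/kg/min

34.21 mL/kg/min


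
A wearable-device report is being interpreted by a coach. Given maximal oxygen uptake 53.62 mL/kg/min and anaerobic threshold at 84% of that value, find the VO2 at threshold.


Percentage as decimal = 0.84
VO2 at AT = 53.62 * 0.84 = 45.04 mL/kg/min

45.04 mL/kg/min


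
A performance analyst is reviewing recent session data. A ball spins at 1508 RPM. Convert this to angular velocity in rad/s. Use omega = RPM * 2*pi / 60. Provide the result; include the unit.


omega = 1508 * 2 * pi / 60
= 1508 * 6.28318531 / 60
= 9475.043 / 60
= 157.917 rad/s

157.917 rad/s


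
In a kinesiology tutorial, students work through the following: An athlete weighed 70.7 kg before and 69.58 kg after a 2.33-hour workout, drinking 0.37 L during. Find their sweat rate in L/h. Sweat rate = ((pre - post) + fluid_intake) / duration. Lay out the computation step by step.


Body mass change = 1.12 kg
Total sweat loss = 1.12 + 0.37 = 1.49 L
Rate = 1.49 / 2.33 = 0.639 L/h

0.639 L/h


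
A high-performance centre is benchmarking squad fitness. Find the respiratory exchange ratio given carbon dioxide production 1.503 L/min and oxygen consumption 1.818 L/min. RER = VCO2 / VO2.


VCO2 = 1.503 L/min
VO2 = 1.818 L/min
RER = 1.503 / 1.818 = 0.8267

0.8267


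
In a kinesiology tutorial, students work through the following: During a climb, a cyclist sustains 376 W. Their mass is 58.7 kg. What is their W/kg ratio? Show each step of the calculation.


Power-to-weight = 376 W / 58.7 kg
= 6.405 W/kg

6.405 W/kg


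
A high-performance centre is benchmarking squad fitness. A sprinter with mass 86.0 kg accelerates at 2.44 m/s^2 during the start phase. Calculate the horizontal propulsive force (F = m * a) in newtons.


F = m * a
= 86.0 * 2.44
= 209.84 N

209.84 N


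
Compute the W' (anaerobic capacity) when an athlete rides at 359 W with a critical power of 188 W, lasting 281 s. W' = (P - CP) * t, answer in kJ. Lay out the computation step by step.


Above-CP power = 171 W
Duration = 281 s
W' = 171 * 281 = 48051 J
Convert: 48051 / 1000 = 48.051 kJ

48.051 kJ


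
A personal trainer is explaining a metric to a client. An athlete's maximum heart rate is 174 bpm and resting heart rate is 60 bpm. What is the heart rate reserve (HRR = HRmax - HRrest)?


HRR = HRmax - HRrest
= 174 - 60
= 114 bpm

114 bpm


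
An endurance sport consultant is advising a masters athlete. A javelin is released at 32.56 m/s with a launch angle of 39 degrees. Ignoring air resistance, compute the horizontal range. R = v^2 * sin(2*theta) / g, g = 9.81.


Launch speed squared = 1060.1536
sin(2 * 39 deg) = 0.978148
Range = 1060.1536 * 0.978148 / 9.81
= 105.707 m

105.707 m


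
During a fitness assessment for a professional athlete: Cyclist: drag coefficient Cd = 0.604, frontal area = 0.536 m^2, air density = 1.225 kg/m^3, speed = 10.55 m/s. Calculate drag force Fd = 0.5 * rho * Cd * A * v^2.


v^2 = 10.55^2 = 111.3025
Fd = 0.5 * 1.225 * 0.604 * 0.536 * 111.3025
= 22.071 N

22.071 N


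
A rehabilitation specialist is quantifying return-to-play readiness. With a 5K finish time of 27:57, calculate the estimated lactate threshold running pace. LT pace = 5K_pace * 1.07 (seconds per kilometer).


Race duration = 1677 s for 5 km
Average pace = 1677 / 5 = 335.4 s/km
LT pace = 335.4 * 1.07
= 358.88 s/km

358.88 s/km


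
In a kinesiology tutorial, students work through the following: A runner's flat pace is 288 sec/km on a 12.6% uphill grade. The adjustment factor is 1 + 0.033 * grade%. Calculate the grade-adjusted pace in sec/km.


Factor = 1 + 0.033 * 12.6 = 1.4158
Adjusted pace = 288 * 1.4158
= 407.75 sec/km

407.75 s/km


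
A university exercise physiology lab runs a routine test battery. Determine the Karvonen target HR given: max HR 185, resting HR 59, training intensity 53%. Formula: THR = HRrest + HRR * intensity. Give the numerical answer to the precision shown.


HRR = HRmax - HRrest = 185 - 59 = 126
THR = 59 + 126 * 0.53
= 125.78 bpm

125.78 bpm


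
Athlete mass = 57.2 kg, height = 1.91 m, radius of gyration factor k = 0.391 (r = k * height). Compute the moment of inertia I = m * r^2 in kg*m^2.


r = k * height = 0.391 * 1.91 = 0.74681 m
r^2 = 0.74681^2 = 0.557725
I = 57.2 * 0.557725 = 31.902 kg*m^2

31.902 kg*m^2


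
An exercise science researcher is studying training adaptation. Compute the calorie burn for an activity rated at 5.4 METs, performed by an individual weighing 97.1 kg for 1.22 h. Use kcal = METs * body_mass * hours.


Product of METs and mass = 5.4 * 97.1 = 524.34
Total kcal = 524.34 * 1.22 = 639.69 kcal

639.69 kcal


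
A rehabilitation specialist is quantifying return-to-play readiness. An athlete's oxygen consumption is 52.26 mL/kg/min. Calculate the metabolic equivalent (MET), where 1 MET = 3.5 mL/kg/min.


MET = VO2 / 3.5
= 52.26 / 3.5
= 14.93 METs

14.93 METs


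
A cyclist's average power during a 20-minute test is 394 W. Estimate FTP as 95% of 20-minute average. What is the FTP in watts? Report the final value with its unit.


FTP = 20-min power * 0.95
= 394 * 0.95
= 374.3 W

374.3 W


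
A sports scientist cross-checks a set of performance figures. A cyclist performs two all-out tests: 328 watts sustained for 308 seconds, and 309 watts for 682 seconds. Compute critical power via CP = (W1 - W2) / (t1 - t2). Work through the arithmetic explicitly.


W1 = P1 * t1 = 328 * 308 = 101024 J
W2 = P2 * t2 = 309 * 682 = 210738 J
CP = (101024 - 210738) / (308 - 682)
= 293.35 W

293.35 W


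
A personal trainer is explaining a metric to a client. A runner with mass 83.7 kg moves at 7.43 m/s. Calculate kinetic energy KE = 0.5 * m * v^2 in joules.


v^2 = 7.43^2 = 55.2049
KE = 0.5 * 83.7 * 55.2049
= 2310.33 J

2310.33 J


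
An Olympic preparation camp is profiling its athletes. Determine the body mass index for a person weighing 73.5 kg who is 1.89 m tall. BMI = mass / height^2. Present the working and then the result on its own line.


BMI = mass / height^2
= 73.5 / 1.89^2
= 73.5 / 3.5721
= 20.58 kg/m^2

20.58 kg/m^2


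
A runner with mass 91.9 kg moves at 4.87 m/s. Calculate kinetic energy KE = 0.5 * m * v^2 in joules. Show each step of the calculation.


v^2 = 4.87^2 = 23.7169
KE = 0.5 * 91.9 * 23.7169
= 1089.79 J

1089.79 J


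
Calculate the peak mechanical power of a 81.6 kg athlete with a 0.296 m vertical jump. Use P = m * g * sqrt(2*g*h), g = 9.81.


First, sqrt(2gh) = sqrt(2 * 9.81 * 0.296)
= sqrt(5.80752) = 2.40988 m/s
Power = 81.6 * 9.81 * 2.40988 = 1929.1 W

1929.1 W


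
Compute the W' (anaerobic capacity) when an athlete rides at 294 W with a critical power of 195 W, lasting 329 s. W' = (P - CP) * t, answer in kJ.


Above-CP power = 99 W
Duration = 329 s
W' = 99 * 329 = 32571 J
Convert: 32571 / 1000 = 32.571 kJ

32.571 kJ


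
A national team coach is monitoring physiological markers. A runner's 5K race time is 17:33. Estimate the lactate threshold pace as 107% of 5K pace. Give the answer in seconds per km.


Total race time = 17*60 + 33 = 1053 seconds
5K pace = 1053 / 5 = 210.6 sec/km
LT pace = 210.6 * 1.07 = 225.34 sec/km

225.34 s/km


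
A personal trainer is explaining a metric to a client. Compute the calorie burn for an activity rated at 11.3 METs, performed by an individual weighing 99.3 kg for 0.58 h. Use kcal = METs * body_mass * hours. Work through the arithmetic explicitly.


Product of METs and mass = 11.3 * 99.3 = 1122.09
Total kcal = 1122.09 * 0.58 = 650.81 kcal

650.81 kcal


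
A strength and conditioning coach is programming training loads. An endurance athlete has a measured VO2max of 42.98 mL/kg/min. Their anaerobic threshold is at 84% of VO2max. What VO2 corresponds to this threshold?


Anaerobic threshold VO2 = VO2max * 84%
= 42.98 * 0.84
= 36.1 mL/kg/min

36.1 mL/kg/min


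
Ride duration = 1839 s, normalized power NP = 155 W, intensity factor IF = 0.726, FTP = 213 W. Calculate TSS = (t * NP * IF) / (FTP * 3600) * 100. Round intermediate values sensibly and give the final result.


Numerator = 1839 * 155 * 0.726 = 206942.67
Denominator = 213 * 3600 = 766800
TSS = 206942.67 / 766800 * 100
= 26.99

26.99 TSS


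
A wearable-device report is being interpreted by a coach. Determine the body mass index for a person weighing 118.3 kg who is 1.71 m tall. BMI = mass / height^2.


BMI = mass / height^2
= 118.3 / 1.71^2
= 118.3 / 2.9241
= 40.46 kg/m^2

40.46 kg/m^2


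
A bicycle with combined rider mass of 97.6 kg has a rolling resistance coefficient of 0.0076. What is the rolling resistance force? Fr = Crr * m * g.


Fr = 0.0076 * 97.6 * 9.81
= 0.74176 * 9.81
= 7.277 N

7.277 N


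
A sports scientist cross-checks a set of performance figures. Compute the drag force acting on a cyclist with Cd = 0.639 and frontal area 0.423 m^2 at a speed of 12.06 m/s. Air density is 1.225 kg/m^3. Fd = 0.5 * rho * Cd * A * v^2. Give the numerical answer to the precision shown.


Step 1: v^2 = 145.4436
Step 2: Fd = 0.5 * 1.225 * 0.639 * 0.423 * 145.4436
= 24.079 N

24.079 N


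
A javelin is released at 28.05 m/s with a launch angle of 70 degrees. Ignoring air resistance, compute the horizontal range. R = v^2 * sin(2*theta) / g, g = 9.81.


Launch speed squared = 786.8025
sin(2 * 70 deg) = 0.642788
Range = 786.8025 * 0.642788 / 9.81
= 51.554 m

51.554 m


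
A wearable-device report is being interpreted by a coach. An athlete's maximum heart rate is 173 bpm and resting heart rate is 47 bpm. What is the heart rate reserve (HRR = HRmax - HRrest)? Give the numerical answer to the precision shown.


HRR = HRmax - HRrest
= 173 - 47
= 126 bpm

126 bpm


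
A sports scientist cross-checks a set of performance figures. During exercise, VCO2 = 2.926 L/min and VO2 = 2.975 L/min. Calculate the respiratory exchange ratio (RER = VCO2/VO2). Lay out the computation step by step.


RER = VCO2 / VO2
= 2.926 / 2.975
= 0.9835

0.9835


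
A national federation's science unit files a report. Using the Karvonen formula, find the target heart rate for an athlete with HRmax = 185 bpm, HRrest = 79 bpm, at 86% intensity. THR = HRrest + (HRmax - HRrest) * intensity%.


HRR = 185 - 79 = 106
THR = 79 + 106 * 0.86
= 79 + 91.16
= 170.16 bpm

170.16 bpm


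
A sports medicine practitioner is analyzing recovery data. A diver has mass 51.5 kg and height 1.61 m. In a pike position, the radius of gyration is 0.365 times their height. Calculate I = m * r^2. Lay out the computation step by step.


r = 0.365 * 1.61 = 0.58765 m
I = m * r^2 = 51.5 * 0.345333 = 17.785 kg*m^2

17.785 kg*m^2
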